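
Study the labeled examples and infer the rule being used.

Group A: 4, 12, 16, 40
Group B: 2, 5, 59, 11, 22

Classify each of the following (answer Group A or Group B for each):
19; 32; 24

'Group A' ⟺ multiple of 4.
19: Group B (19 = 4·4 + 3). 32: Group A (32 = 4·8). 24: Group A (24 = 4·6).

Group B, Group A, Group A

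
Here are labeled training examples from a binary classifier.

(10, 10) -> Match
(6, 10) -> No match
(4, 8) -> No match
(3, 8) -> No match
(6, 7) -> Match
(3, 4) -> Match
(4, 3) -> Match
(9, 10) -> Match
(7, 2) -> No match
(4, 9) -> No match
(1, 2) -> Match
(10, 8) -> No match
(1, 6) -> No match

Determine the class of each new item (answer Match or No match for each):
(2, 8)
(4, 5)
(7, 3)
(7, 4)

A rule that fits every label: |first − second| ≤ 1 — true of each 'Match' example, false of each 'No match' one.
(2, 8): |2−8| = 6, does not pass → No match.
(4, 5): |4−5| = 1, checks out → Match.
(7, 3): |7−3| = 4, does not pass → No match.
(7, 4): |7−4| = 3, does not pass → No match.

No match, Match, No match, No match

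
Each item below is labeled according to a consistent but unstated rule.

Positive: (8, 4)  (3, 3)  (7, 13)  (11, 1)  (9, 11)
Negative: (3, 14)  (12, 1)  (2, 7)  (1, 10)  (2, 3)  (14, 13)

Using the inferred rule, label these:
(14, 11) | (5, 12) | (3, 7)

Negative, Negative, Positive

One predicate separates the groups cleanly: sum is even.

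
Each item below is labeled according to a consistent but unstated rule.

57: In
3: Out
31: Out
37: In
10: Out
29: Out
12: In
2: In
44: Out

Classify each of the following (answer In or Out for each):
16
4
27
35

Out, Out, In, Out

Every 'In' example satisfies: ≡ 2 (mod 5). None of the 'Out' examples do.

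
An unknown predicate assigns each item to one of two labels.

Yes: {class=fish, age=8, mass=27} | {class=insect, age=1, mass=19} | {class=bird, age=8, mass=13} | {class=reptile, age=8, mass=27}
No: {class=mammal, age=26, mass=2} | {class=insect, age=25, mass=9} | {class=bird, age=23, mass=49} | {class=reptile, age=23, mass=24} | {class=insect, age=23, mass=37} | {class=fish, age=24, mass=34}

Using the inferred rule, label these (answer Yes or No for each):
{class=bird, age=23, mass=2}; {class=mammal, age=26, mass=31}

The pattern is that an item is 'Yes' exactly when: age ≤ 8.
{class=bird, age=23, mass=2}: age = 23, doesn't qualify → No. {class=mammal, age=26, mass=31}: age = 26, doesn't qualify → No.

No, No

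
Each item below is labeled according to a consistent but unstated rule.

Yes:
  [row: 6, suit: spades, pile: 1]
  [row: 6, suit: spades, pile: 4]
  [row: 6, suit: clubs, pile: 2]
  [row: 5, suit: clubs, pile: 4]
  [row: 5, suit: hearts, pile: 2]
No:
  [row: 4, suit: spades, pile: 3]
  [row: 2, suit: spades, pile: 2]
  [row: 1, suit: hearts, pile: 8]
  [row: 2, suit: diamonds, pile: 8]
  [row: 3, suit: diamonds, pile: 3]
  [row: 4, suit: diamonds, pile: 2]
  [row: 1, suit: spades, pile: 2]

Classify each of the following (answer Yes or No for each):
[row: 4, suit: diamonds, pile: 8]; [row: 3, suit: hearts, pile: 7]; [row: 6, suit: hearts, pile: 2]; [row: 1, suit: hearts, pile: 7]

Rule: row ≥ 5. This holds for each 'Yes' example and fails for each 'No' one.
[row: 4, suit: diamonds, pile: 8]: row = 4, does not satisfy this → No. [row: 3, suit: hearts, pile: 7]: row = 3, does not satisfy this → No. [row: 6, suit: hearts, pile: 2]: row = 6, passes → Yes. [row: 1, suit: hearts, pile: 7]: row = 1, does not satisfy this → No.

No, No, Yes, No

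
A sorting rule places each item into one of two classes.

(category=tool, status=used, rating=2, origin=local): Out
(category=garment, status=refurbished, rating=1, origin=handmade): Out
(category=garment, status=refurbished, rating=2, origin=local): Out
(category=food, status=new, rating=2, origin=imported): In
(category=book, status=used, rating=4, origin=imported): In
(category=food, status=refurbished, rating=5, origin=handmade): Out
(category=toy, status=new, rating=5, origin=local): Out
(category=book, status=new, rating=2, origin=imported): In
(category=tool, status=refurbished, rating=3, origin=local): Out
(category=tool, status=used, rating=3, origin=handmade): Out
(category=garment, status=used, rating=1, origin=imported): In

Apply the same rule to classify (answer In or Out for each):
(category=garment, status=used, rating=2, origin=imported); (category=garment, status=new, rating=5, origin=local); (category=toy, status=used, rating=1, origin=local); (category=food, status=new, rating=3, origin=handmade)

In, Out, Out, Out

The simplest hypothesis consistent with all the labels is: origin is imported.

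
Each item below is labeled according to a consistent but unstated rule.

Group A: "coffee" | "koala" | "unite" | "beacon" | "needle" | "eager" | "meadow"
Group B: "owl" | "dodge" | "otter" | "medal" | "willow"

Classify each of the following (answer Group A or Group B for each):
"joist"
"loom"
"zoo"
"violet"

Group B, Group B, Group B, Group A

A rule that fits every label: has ≥ 3 vowels — true of each 'Group A' example, false of each 'Group B' one.
"joist" → 2 vowels → Group B. "loom" → 2 vowels → Group B. "zoo" → 2 vowels → Group B. "violet" → 3 vowels → Group A.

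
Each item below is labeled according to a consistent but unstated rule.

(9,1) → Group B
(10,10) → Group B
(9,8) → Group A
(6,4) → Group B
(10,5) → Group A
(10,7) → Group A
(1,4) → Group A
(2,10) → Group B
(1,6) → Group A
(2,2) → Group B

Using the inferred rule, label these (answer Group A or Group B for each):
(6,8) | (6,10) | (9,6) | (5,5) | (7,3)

Group B, Group B, Group A, Group B, Group B

The rule appears to be: sum is odd.
(6,8): 6+8 = 14 — fails the rule, so Group B. (6,10): 6+10 = 16 — fails the rule, so Group B. (9,6): 9+6 = 15 — satisfies this, so Group A. (5,5): 5+5 = 10 — fails the rule, so Group B. (7,3): 7+3 = 10 — fails the rule, so Group B.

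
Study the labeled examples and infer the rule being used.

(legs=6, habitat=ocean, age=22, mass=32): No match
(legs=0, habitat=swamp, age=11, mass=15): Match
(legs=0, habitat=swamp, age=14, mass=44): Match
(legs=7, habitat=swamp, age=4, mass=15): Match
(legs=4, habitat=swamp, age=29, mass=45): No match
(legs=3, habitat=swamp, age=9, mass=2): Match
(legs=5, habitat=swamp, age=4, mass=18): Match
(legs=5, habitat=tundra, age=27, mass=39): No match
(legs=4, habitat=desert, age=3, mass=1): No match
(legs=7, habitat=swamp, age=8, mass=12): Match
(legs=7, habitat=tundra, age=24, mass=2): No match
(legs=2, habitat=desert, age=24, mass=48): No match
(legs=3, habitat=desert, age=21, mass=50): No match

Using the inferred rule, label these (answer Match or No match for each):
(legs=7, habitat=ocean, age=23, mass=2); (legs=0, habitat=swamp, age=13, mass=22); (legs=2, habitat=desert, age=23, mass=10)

The simplest hypothesis consistent with all the labels is: habitat is swamp AND age ≤ 14.

No match, Match, No match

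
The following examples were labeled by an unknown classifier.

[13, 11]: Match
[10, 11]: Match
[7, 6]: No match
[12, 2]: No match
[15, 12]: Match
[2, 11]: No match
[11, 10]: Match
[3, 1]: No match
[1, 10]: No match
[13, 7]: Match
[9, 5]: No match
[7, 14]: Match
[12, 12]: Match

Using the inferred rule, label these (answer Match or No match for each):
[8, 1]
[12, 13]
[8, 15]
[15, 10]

No match, Match, Match, Match

The simplest hypothesis consistent with all the labels is: sum ≥ 20.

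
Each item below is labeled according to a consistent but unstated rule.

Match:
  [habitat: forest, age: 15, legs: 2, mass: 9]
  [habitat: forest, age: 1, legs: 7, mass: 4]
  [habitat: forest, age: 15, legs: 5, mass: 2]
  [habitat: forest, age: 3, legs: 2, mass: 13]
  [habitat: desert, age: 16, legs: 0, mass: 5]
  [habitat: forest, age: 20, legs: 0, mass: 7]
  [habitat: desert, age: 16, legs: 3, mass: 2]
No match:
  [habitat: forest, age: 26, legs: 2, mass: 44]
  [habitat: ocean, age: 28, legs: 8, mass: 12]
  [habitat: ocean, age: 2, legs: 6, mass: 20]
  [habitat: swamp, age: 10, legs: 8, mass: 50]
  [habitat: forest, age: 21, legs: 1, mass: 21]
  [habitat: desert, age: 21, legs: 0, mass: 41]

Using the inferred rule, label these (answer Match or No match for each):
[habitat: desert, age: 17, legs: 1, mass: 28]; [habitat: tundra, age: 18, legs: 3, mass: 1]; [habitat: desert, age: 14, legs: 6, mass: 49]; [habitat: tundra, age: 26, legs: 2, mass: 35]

The rule appears to be: legs ≤ 7 AND mass ≤ 13.

No match, Match, No match, No match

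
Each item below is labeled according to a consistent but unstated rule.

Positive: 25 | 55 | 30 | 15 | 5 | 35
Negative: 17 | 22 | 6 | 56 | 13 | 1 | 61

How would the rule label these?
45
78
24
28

The common property of the 'Positive' items is: multiple of 5. No 'Negative' item has it.
45: 45 = 5·9, qualifies → Positive. 78: 78 = 5·15 + 3, doesn't qualify → Negative. 24: 24 = 5·4 + 4, doesn't qualify → Negative. 28: 28 = 5·5 + 3, doesn't qualify → Negative.

Positive, Negative, Negative, Negative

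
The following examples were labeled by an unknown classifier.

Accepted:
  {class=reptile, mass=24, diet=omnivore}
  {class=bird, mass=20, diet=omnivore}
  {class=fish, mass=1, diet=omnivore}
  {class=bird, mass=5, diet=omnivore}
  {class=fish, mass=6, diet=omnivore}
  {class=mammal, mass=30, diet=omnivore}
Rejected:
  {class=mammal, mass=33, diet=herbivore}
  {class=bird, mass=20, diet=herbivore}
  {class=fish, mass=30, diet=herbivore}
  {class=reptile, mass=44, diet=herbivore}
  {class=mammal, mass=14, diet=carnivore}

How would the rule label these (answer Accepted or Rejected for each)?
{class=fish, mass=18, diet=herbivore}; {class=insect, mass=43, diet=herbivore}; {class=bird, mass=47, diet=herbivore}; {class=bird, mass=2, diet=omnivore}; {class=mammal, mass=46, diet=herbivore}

The simplest hypothesis consistent with all the labels is: diet is omnivore.
{class=fish, mass=18, diet=herbivore}: Rejected (diet is herbivore).
{class=insect, mass=43, diet=herbivore}: Rejected (diet is herbivore).
{class=bird, mass=47, diet=herbivore}: Rejected (diet is herbivore).
{class=bird, mass=2, diet=omnivore}: Accepted (diet is omnivore).
{class=mammal, mass=46, diet=herbivore}: Rejected (diet is herbivore).

Rejected, Rejected, Rejected, Accepted, Rejected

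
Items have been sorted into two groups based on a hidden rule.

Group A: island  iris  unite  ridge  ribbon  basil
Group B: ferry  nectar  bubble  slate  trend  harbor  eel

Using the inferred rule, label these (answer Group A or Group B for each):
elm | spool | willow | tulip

Checking candidate rules against both groups, what survives is: contains 'i'.
Group B: elm, since no 'i'.
Group B: spool, since no 'i'.
Group A: willow, since has 'i'.
Group A: tulip, since has 'i'.

Group B, Group B, Group A, Group A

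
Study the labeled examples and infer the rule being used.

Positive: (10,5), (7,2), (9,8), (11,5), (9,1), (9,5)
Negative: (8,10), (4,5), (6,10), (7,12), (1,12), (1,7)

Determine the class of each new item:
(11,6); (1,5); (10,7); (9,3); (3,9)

Positive, Negative, Positive, Positive, Negative

The classifier is using: first > second.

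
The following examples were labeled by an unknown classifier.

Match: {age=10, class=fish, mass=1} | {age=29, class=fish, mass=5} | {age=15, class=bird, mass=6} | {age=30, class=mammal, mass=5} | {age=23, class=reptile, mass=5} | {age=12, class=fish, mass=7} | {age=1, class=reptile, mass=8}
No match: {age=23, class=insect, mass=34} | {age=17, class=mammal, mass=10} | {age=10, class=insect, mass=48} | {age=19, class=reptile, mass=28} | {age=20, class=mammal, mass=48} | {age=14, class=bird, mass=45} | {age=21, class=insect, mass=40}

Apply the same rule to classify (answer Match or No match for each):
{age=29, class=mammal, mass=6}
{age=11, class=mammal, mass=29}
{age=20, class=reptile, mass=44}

Match, No match, No match

The classifier is using: mass ≤ 8.
{age=29, class=mammal, mass=6}: Match (mass = 6).
{age=11, class=mammal, mass=29}: No match (mass = 29).
{age=20, class=reptile, mass=44}: No match (mass = 44).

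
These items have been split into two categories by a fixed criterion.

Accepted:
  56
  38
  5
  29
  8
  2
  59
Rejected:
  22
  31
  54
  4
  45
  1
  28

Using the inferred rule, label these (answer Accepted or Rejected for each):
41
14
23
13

One predicate separates the groups cleanly: ≡ 2 (mod 3).
41 → 41 mod 3 = 2 → Accepted.
14 → 14 mod 3 = 2 → Accepted.
23 → 23 mod 3 = 2 → Accepted.
13 → 13 mod 3 = 1 → Rejected.

Accepted, Accepted, Accepted, Rejected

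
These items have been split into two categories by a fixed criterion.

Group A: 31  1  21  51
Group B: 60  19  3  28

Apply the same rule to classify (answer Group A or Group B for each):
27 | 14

Group B, Group B

The simplest hypothesis consistent with all the labels is: ends in digit 1.
27 — last digit 7, hence Group B.
14 — last digit 4, hence Group B.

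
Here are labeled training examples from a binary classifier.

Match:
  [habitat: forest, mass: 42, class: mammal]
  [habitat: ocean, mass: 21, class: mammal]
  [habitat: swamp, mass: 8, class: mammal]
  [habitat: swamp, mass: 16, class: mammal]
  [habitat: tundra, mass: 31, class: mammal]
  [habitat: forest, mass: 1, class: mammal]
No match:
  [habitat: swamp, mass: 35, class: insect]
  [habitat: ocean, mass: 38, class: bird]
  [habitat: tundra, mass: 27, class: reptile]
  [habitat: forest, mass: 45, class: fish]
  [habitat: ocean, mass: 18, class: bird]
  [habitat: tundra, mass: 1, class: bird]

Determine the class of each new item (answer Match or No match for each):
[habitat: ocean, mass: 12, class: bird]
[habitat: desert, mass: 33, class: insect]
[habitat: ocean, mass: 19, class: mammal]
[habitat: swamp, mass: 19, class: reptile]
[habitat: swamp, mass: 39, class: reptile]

No match, No match, Match, No match, No match

The rule appears to be: class is mammal.
[habitat: ocean, mass: 12, class: bird] — class is bird, hence No match. [habitat: desert, mass: 33, class: insect] — class is insect, hence No match. [habitat: ocean, mass: 19, class: mammal] — class is mammal, hence Match. [habitat: swamp, mass: 19, class: reptile] — class is reptile, hence No match. [habitat: swamp, mass: 39, class: reptile] — class is reptile, hence No match.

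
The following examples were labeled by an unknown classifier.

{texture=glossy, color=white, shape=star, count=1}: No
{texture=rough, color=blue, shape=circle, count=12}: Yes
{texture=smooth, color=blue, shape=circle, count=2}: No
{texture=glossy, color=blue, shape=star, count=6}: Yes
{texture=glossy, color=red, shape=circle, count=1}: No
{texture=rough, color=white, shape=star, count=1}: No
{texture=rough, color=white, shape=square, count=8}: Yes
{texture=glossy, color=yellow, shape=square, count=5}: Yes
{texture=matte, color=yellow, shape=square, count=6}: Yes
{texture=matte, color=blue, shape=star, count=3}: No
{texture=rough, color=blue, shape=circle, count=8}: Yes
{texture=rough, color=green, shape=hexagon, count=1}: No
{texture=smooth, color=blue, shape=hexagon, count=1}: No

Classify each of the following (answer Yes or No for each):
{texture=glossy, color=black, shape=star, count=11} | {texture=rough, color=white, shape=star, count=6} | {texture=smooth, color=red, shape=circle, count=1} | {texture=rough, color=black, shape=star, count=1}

Yes, Yes, No, No

The simplest hypothesis consistent with all the labels is: count ≥ 5.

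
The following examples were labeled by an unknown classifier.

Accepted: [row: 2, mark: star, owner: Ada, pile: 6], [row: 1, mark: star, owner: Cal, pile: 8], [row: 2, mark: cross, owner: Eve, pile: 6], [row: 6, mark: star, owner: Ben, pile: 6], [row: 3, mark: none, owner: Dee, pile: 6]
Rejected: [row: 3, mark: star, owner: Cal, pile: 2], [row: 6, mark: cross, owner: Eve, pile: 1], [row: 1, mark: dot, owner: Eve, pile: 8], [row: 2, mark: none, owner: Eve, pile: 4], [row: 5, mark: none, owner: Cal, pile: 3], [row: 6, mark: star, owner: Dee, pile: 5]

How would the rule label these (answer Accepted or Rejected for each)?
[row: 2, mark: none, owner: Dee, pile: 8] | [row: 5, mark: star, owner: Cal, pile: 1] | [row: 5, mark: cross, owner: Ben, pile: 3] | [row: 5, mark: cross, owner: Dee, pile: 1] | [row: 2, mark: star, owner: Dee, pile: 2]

The distinguishing property — mark is not dot AND pile ≥ 6 — holds for all the 'Accepted' cases and none of the 'Rejected' cases.

Accepted, Rejected, Rejected, Rejected, Rejected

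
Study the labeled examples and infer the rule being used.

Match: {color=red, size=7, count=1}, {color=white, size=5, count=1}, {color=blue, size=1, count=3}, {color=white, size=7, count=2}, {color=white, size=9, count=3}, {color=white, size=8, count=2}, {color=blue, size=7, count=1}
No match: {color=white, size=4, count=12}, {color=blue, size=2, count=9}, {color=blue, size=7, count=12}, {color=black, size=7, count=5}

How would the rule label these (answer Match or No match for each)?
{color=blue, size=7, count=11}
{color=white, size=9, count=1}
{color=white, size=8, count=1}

No match, Match, Match

The rule appears to be: count ≤ 3.
{color=blue, size=7, count=11}: count = 11 — does not satisfy this, so No match. {color=white, size=9, count=1}: count = 1 — matches, so Match. {color=white, size=8, count=1}: count = 1 — matches, so Match.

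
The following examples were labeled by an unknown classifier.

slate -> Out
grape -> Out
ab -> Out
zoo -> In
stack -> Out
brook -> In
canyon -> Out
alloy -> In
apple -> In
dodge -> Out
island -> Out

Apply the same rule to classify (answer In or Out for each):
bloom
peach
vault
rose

Every 'In' example satisfies: has a double letter. None of the 'Out' examples do.
In: bloom, since 'oo' doubled.
Out: peach, since no doubled letter.
Out: vault, since no doubled letter.
Out: rose, since no doubled letter.

In, Out, Out, Out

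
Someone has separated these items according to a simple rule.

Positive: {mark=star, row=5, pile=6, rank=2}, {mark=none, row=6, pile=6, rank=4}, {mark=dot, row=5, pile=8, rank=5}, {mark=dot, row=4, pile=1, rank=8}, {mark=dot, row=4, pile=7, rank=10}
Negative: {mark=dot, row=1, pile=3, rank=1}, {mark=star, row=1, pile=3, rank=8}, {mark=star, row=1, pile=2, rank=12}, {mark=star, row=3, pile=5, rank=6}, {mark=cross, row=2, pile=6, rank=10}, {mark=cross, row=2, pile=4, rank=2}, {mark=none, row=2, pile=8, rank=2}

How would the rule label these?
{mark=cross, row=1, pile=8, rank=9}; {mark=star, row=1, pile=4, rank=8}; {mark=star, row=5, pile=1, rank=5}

Negative, Negative, Positive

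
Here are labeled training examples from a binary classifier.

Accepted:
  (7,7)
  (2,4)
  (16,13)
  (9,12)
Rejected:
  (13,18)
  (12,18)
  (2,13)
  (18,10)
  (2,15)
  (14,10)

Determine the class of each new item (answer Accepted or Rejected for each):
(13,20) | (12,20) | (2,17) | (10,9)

Rejected, Rejected, Rejected, Accepted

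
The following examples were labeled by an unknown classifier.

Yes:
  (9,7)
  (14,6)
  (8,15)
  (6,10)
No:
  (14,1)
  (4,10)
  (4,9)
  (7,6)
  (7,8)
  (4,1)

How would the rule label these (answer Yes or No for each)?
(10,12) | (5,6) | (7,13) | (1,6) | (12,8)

Yes, No, Yes, No, Yes

The common property of the 'Yes' items is: sum ≥ 16. No 'No' item has it.
(10,12): 10+12 = 22, satisfies this → Yes. (5,6): 5+6 = 11, doesn't match → No. (7,13): 7+13 = 20, satisfies this → Yes. (1,6): 1+6 = 7, doesn't match → No. (12,8): 12+8 = 20, satisfies this → Yes.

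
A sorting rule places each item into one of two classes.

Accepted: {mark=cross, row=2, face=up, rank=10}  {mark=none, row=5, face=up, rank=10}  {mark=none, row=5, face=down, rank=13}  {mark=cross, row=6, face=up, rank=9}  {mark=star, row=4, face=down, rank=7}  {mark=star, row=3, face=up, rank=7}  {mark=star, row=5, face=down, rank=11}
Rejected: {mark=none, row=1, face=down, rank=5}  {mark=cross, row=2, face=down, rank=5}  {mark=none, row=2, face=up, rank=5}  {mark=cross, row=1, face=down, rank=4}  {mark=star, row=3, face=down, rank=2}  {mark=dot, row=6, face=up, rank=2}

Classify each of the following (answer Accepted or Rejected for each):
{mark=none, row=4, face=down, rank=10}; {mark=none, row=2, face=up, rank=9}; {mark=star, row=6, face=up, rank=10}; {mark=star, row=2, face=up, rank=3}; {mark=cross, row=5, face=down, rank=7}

Accepted, Accepted, Accepted, Rejected, Accepted

'Accepted' ⟺ rank ≥ 7.
{mark=none, row=4, face=down, rank=10}: rank = 10 — qualifies, so Accepted.
{mark=none, row=2, face=up, rank=9}: rank = 9 — qualifies, so Accepted.
{mark=star, row=6, face=up, rank=10}: rank = 10 — qualifies, so Accepted.
{mark=star, row=2, face=up, rank=3}: rank = 3 — doesn't match, so Rejected.
{mark=cross, row=5, face=down, rank=7}: rank = 7 — qualifies, so Accepted.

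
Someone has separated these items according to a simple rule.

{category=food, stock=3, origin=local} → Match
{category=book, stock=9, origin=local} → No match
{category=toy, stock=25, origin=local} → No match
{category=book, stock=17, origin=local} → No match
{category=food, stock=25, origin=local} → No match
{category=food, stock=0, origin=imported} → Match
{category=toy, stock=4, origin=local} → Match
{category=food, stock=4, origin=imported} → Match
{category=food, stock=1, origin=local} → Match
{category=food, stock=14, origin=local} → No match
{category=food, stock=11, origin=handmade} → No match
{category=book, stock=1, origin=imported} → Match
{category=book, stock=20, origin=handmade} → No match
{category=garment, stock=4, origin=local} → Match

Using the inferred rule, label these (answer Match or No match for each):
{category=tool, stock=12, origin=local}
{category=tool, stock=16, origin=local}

No match, No match

'Match' ⟺ stock ≤ 4.
{category=tool, stock=12, origin=local} — stock = 12, hence No match. {category=tool, stock=16, origin=local} — stock = 16, hence No match.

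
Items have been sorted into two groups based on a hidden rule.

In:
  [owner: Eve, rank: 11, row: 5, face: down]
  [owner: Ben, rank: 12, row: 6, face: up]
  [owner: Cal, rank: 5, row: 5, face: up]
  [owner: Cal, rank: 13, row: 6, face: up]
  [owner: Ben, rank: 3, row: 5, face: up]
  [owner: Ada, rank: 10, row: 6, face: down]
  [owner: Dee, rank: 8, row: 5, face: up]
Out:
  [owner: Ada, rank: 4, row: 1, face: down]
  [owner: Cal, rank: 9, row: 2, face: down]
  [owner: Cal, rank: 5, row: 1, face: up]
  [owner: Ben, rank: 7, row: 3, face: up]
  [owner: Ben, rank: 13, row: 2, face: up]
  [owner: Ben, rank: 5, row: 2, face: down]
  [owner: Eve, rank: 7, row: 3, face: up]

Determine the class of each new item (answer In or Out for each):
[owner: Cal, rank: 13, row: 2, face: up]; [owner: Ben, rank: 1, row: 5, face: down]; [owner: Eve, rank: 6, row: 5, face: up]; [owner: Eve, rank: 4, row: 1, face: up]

The common property of the 'In' items is: row ≥ 5. No 'Out' item has it.
[owner: Cal, rank: 13, row: 2, face: up]: row = 2, doesn't qualify → Out.
[owner: Ben, rank: 1, row: 5, face: down]: row = 5, qualifies → In.
[owner: Eve, rank: 6, row: 5, face: up]: row = 5, qualifies → In.
[owner: Eve, rank: 4, row: 1, face: up]: row = 1, doesn't qualify → Out.

Out, In, In, Out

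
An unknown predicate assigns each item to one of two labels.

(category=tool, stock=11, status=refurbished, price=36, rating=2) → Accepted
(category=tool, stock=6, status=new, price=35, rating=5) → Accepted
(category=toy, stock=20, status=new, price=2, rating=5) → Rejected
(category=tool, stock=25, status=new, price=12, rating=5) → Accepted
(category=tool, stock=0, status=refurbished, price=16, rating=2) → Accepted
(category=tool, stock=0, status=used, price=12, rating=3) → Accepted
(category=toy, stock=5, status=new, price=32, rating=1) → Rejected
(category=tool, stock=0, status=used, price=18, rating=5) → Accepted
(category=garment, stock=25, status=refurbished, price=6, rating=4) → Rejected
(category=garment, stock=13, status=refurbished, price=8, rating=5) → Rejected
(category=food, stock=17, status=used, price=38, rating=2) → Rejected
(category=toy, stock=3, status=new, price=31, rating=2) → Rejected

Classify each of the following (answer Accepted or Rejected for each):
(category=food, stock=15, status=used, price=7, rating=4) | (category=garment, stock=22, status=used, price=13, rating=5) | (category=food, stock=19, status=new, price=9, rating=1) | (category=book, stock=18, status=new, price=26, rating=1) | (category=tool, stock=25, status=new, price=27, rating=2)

'Accepted' ⟺ category is tool.
(category=food, stock=15, status=used, price=7, rating=4) → category is food → Rejected.
(category=garment, stock=22, status=used, price=13, rating=5) → category is garment → Rejected.
(category=food, stock=19, status=new, price=9, rating=1) → category is food → Rejected.
(category=book, stock=18, status=new, price=26, rating=1) → category is book → Rejected.
(category=tool, stock=25, status=new, price=27, rating=2) → category is tool → Accepted.

Rejected, Rejected, Rejected, Rejected, Accepted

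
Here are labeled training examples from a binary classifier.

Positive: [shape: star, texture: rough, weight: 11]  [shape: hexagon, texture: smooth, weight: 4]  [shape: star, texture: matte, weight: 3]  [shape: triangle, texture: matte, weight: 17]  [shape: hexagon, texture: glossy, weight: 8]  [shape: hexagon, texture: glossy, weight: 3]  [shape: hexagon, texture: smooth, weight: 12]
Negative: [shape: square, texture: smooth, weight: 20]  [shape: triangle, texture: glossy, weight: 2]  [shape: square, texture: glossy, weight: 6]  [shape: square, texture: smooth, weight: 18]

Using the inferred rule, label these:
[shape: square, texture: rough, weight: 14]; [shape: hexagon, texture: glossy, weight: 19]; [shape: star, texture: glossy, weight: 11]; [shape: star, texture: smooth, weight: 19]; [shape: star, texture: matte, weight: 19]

Negative, Positive, Positive, Positive, Positive

The common property of the 'Positive' items is: shape is hexagon OR weight is odd. No 'Negative' item has it.
[shape: square, texture: rough, weight: 14]: shape is square, weight = 14 — fails the rule, so Negative.
[shape: hexagon, texture: glossy, weight: 19]: shape is hexagon, weight = 19 — meets the rule, so Positive.
[shape: star, texture: glossy, weight: 11]: shape is star, weight = 11 — meets the rule, so Positive.
[shape: star, texture: smooth, weight: 19]: shape is star, weight = 19 — meets the rule, so Positive.
[shape: star, texture: matte, weight: 19]: shape is star, weight = 19 — meets the rule, so Positive.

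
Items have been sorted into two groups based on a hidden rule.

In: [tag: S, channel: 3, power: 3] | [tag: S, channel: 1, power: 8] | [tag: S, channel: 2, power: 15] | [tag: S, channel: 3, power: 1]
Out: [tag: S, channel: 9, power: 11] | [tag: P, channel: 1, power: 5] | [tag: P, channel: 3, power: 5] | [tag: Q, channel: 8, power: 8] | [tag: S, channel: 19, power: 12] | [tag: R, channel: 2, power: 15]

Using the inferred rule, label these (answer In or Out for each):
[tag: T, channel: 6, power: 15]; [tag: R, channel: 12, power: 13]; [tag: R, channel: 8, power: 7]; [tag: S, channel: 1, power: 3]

Out, Out, Out, In

Rule: tag is S AND channel ≤ 3. This holds for each 'In' example and fails for each 'Out' one.
[tag: T, channel: 6, power: 15] — tag is T, channel = 6, hence Out.
[tag: R, channel: 12, power: 13] — tag is R, channel = 12, hence Out.
[tag: R, channel: 8, power: 7] — tag is R, channel = 8, hence Out.
[tag: S, channel: 1, power: 3] — tag is S, channel = 1, hence In.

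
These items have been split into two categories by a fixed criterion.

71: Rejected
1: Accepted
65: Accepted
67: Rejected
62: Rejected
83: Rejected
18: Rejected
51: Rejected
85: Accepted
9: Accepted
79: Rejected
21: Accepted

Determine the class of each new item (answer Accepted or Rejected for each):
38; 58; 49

Checking candidate rules against both groups, what survives is: ≡ 1 (mod 4).
38 — 38 mod 4 = 2, hence Rejected. 58 — 58 mod 4 = 2, hence Rejected. 49 — 49 mod 4 = 1, hence Accepted.

Rejected, Rejected, Accepted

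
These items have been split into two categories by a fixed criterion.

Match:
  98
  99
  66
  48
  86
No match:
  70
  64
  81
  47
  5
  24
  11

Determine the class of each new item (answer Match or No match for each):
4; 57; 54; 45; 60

No match, Match, No match, No match, No match

The simplest hypothesis consistent with all the labels is: digit sum ≥ 12.
4: digit sum 4, fails this test → No match.
57: digit sum 5+7 = 12, passes → Match.
54: digit sum 5+4 = 9, fails this test → No match.
45: digit sum 4+5 = 9, fails this test → No match.
60: digit sum 6+0 = 6, fails this test → No match.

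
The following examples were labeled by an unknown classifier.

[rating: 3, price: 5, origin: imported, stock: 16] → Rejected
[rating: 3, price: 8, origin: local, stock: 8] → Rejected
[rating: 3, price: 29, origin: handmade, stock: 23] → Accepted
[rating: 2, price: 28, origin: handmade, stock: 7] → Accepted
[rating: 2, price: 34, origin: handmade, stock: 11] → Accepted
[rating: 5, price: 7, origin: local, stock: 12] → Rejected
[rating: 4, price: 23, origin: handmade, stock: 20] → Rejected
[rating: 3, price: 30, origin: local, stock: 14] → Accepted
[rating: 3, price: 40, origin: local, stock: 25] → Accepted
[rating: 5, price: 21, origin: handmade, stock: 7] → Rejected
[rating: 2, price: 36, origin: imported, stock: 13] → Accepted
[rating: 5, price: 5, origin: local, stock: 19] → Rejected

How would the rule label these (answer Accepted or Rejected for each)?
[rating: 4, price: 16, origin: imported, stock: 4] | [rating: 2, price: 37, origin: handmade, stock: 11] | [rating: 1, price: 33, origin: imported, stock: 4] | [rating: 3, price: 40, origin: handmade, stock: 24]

Rejected, Accepted, Accepted, Accepted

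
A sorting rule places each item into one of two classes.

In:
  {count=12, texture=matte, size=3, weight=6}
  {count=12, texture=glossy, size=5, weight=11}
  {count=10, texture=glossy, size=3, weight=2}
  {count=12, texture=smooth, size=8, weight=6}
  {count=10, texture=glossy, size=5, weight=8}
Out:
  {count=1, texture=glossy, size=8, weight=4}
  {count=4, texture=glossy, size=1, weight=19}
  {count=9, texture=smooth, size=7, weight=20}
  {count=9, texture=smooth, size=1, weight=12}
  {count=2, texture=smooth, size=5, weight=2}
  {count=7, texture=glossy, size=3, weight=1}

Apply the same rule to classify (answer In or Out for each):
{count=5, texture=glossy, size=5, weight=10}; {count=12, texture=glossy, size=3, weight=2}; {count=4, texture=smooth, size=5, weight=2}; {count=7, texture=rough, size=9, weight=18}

Out, In, Out, Out

The distinguishing property — count ≥ 10 — holds for all the 'In' cases and none of the 'Out' cases.
{count=5, texture=glossy, size=5, weight=10}: count = 5 — does not satisfy this, so Out. {count=12, texture=glossy, size=3, weight=2}: count = 12 — matches, so In. {count=4, texture=smooth, size=5, weight=2}: count = 4 — does not satisfy this, so Out. {count=7, texture=rough, size=9, weight=18}: count = 7 — does not satisfy this, so Out.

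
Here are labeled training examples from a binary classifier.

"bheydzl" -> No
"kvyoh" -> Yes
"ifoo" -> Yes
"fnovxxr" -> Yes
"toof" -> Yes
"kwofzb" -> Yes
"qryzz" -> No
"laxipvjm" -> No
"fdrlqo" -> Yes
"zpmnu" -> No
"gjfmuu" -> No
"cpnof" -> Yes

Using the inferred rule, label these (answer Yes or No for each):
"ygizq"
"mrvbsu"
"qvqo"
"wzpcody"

A rule that fits every label: contains 'o' — true of each 'Yes' example, false of each 'No' one.

No, No, Yes, Yes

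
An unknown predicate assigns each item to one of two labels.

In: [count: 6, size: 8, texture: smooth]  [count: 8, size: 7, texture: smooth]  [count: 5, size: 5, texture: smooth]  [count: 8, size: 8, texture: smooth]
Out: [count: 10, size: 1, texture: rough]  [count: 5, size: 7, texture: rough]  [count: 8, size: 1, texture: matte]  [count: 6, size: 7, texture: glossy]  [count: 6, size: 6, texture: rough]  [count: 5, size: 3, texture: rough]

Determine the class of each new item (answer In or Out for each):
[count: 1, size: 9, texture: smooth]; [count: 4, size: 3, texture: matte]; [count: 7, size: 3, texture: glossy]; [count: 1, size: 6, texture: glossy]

In, Out, Out, Out

Checking candidate rules against both groups, what survives is: texture is smooth.
[count: 1, size: 9, texture: smooth]: texture is smooth, fits → In.
[count: 4, size: 3, texture: matte]: texture is matte, doesn't match → Out.
[count: 7, size: 3, texture: glossy]: texture is glossy, doesn't match → Out.
[count: 1, size: 6, texture: glossy]: texture is glossy, doesn't match → Out.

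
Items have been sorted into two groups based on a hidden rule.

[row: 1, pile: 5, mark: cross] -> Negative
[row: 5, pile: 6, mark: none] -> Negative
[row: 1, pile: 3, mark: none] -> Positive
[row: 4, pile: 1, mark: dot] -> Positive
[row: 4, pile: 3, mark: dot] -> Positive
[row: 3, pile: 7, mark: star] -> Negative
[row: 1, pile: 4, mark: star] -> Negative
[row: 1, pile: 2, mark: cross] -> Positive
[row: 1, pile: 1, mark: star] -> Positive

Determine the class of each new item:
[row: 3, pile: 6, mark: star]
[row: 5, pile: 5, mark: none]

Negative, Negative

A rule that fits every label: pile ≤ 3 — true of each 'Positive' example, false of each 'Negative' one.
Negative: [row: 3, pile: 6, mark: star], since pile = 6.
Negative: [row: 5, pile: 5, mark: none], since pile = 5.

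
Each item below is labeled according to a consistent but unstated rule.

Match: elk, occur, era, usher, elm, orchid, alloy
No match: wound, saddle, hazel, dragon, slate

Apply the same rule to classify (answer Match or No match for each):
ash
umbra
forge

Match, Match, No match

Comparing the two groups points to one rule — starts with a vowel.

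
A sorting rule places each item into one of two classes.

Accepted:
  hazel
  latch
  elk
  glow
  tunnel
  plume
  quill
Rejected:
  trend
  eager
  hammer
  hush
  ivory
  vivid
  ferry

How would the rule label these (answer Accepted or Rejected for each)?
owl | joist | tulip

Accepted, Rejected, Accepted

Comparing the two groups points to one rule — contains 'l'.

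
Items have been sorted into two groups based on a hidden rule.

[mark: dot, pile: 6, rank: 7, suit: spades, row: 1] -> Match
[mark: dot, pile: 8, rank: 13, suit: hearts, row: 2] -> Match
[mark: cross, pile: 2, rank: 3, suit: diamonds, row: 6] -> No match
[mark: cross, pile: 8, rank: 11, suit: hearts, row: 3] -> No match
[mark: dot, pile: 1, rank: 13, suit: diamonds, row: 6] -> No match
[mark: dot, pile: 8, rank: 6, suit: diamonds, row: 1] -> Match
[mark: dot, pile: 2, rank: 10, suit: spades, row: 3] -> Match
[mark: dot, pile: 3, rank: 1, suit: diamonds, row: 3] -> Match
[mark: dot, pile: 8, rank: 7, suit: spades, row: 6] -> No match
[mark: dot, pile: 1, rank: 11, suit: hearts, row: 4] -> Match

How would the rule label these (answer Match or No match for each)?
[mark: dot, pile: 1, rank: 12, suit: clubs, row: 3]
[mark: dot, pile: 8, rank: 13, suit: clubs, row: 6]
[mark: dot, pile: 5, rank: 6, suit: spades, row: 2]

Match, No match, Match

The distinguishing property — mark is dot AND row ≤ 4 — holds for all the 'Match' cases and none of the 'No match' cases.
[mark: dot, pile: 1, rank: 12, suit: clubs, row: 3] → mark is dot, row = 3 → Match.
[mark: dot, pile: 8, rank: 13, suit: clubs, row: 6] → mark is dot, row = 6 → No match.
[mark: dot, pile: 5, rank: 6, suit: spades, row: 2] → mark is dot, row = 2 → Match.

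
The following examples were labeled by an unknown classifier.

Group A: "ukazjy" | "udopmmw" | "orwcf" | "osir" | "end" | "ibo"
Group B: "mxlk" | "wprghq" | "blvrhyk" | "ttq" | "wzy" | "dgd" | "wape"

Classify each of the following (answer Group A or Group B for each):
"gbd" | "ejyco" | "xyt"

Group B, Group A, Group B

The simplest hypothesis consistent with all the labels is: starts with a vowel.
Group B: "gbd", since starts with 'g'. Group A: "ejyco", since starts with 'e'. Group B: "xyt", since starts with 'x'.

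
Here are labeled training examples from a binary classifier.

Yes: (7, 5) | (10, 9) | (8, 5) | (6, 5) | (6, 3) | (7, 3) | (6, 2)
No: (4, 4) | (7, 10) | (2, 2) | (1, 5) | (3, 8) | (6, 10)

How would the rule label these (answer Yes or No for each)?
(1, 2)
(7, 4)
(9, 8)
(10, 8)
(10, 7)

No, Yes, Yes, Yes, Yes

Looking at the examples, the only property every 'Yes' case has and every 'No' case lacks is: first > second.
(1, 2) — 1 < 2, hence No.
(7, 4) — 7 > 4, hence Yes.
(9, 8) — 9 > 8, hence Yes.
(10, 8) — 10 > 8, hence Yes.
(10, 7) — 10 > 7, hence Yes.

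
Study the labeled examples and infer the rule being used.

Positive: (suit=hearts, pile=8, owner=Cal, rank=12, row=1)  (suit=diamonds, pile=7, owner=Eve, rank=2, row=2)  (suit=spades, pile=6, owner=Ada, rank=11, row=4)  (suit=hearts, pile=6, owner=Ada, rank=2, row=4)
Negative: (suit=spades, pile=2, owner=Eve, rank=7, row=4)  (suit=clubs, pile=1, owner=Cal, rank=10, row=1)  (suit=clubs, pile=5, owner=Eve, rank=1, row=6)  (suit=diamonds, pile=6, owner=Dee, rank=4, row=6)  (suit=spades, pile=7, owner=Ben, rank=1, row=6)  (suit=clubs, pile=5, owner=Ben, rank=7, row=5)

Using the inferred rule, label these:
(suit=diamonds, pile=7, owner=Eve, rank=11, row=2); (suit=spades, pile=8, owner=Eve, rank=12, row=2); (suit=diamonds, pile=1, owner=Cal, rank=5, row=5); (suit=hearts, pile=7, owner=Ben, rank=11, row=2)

All 'Positive' examples share one property — pile ≥ 5 AND row ≤ 4 — and every 'Negative' example lacks it.
(suit=diamonds, pile=7, owner=Eve, rank=11, row=2): pile = 7, row = 2, passes → Positive.
(suit=spades, pile=8, owner=Eve, rank=12, row=2): pile = 8, row = 2, passes → Positive.
(suit=diamonds, pile=1, owner=Cal, rank=5, row=5): pile = 1, row = 5, lacks this property → Negative.
(suit=hearts, pile=7, owner=Ben, rank=11, row=2): pile = 7, row = 2, passes → Positive.

Positive, Positive, Negative, Positive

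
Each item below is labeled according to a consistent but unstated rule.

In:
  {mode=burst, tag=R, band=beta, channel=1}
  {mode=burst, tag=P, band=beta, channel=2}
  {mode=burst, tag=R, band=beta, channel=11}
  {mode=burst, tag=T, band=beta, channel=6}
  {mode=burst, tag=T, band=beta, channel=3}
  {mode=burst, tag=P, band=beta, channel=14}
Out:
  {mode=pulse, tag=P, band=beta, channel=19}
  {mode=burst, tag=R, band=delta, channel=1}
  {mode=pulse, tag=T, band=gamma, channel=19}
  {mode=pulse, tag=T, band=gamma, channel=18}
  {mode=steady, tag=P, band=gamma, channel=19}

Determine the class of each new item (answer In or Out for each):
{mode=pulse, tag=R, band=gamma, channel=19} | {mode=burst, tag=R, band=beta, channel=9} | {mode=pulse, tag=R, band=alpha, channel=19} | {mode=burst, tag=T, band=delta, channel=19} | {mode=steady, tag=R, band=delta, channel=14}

All 'In' examples share one property — mode is burst AND band is beta — and every 'Out' example lacks it.
Out: {mode=pulse, tag=R, band=gamma, channel=19}, since mode is pulse, band is gamma. In: {mode=burst, tag=R, band=beta, channel=9}, since mode is burst, band is beta. Out: {mode=pulse, tag=R, band=alpha, channel=19}, since mode is pulse, band is alpha. Out: {mode=burst, tag=T, band=delta, channel=19}, since mode is burst, band is delta. Out: {mode=steady, tag=R, band=delta, channel=14}, since mode is steady, band is delta.

Out, In, Out, Out, Out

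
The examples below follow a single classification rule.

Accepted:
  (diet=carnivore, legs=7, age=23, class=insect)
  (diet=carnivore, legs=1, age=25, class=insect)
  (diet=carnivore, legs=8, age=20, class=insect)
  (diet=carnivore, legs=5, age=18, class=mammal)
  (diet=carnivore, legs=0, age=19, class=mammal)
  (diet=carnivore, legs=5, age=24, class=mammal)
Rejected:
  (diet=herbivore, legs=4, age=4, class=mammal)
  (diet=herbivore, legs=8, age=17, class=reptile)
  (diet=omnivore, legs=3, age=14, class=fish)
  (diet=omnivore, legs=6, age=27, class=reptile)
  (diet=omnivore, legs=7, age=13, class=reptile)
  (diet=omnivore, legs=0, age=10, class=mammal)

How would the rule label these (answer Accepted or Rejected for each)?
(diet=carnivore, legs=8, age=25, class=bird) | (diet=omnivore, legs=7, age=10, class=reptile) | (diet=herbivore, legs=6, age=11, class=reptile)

'Accepted' ⟺ diet is carnivore.

Accepted, Rejected, Rejected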